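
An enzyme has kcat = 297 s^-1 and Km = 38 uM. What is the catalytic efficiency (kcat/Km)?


Catalytic efficiency = kcat / Km
= 297 / 38
= 7.8158 uM^-1*s^-1

7.8158 uM^-1*s^-1


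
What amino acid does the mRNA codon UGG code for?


Standard genetic code lookup.
Codon UGG -> Trp

Trp


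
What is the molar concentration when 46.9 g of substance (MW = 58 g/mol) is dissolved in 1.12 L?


C = (mass / MW) / volume
C = (46.9 / 58) / 1.12
C = 0.722 M

0.722 M


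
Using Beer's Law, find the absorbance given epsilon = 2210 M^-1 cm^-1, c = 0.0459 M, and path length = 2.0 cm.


A = epsilon * c * l
A = 2210 * 0.0459 * 2.0
A = 202.878

202.878


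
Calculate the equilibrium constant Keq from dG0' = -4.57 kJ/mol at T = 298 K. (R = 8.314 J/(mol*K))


Keq = exp(-dG0 * 1000 / (R * T))
Keq = exp(-(-4.57) * 1000 / (8.314 * 298))
Keq = 6.3252

6.3252


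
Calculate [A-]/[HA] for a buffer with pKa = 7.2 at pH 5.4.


[A-]/[HA] = 10^(pH - pKa)
= 10^(5.4 - 7.2)
= 0.0158

0.0158


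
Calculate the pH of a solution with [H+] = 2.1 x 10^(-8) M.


pH = -log10([H+])
pH = -log10(2.1 x 10^(-8))
pH = 7.6778

7.6778


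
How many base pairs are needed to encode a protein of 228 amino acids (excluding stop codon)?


Each amino acid = 1 codon = 3 bp
bp = 228 * 3 = 684 bp

684 bp


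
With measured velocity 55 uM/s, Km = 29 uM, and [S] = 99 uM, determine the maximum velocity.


Vmax = v * (Km + [S]) / [S]
Vmax = 55 * (29 + 99) / 99
Vmax = 71.1111 uM/s

71.1111 uM/s


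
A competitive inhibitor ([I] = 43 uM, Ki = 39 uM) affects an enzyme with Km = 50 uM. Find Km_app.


Km_app = Km * (1 + [I]/Ki)
Km_app = 50 * (1 + 43/39)
Km_app = 105.1282 uM

105.1282 uM


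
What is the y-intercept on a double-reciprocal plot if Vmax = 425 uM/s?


y-intercept = 1/Vmax
= 1/425
= 0.0024 s/uM

0.0024 s/uM


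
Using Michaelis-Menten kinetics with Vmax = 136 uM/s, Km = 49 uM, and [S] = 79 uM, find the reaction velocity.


v = Vmax * [S] / (Km + [S])
v = 136 * 79 / (49 + 79)
v = 83.9375 uM/s

83.9375 uM/s


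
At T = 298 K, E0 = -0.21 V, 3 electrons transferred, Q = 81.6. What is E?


E = E0 - (RT/nF) * ln(Q)
E = -0.21 - (8.314 * 298 / (3 * 96485)) * ln(81.6)
E = -0.2477 V

-0.2477 V


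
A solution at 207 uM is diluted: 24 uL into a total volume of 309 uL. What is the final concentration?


C2 = C1 * V1 / V2
C2 = 207 * 24 / 309
C2 = 16.0777 uM

16.0777 uM


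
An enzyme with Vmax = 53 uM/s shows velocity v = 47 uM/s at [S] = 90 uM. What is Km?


Km = [S] * (Vmax - v) / v
Km = 90 * (53 - 47) / 47
Km = 11.4894 uM

11.4894 uM


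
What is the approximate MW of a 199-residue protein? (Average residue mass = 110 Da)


MW = n_residues * 110 Da
MW = 199 * 110
MW = 21890 Da

21890 Da


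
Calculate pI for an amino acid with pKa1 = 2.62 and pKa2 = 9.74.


pI = (pKa1 + pKa2) / 2
pI = (2.62 + 9.74) / 2
pI = 6.18

6.18


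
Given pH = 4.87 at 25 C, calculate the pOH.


pOH = 14 - pH
pOH = 14 - 4.87
pOH = 9.13

9.13


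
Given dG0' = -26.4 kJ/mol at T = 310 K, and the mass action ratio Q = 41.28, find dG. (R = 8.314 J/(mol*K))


dG = dG0' + RT * ln(Q) / 1000
dG = -26.4 + 8.314 * 310 * ln(41.28) / 1000
dG = -16.8113 kJ/mol

-16.8113 kJ/mol


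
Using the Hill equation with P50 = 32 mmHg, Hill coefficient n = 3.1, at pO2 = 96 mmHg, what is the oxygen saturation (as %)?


Y = pO2^n / (P50^n + pO2^n)
Y = 96^3.1 / (32^3.1 + 96^3.1)
Y = 96.79%

96.79%


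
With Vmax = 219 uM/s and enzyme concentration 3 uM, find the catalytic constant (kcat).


kcat = Vmax / [E]t
kcat = 219 / 3
kcat = 73.0 s^-1

73.0 s^-1


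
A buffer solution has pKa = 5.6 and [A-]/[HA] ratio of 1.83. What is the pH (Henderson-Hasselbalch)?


pH = pKa + log10([A-]/[HA])
pH = 5.6 + log10(1.83)
pH = 5.8625

5.8625


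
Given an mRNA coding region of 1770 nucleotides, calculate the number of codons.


codons = nucleotides / 3
codons = 1770 / 3 = 590

590


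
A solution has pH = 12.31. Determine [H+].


[H+] = 10^(-pH)
[H+] = 10^(-12.31)
[H+] = 4.898e-13 M

4.898e-13 M


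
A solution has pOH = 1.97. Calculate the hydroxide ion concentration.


[OH-] = 10^(-pOH)
[OH-] = 10^(-1.97)
[OH-] = 0.0107 M

0.0107 M


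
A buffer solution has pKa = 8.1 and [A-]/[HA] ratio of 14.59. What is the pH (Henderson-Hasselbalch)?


pH = pKa + log10([A-]/[HA])
pH = 8.1 + log10(14.59)
pH = 9.2641

9.2641


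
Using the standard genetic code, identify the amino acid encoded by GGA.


Standard genetic code lookup.
Codon GGA -> Gly

Gly


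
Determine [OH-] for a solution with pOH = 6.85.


[OH-] = 10^(-pOH)
[OH-] = 10^(-6.85)
[OH-] = 1.413e-07 M

1.413e-07 M


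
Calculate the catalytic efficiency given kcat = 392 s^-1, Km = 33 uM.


Catalytic efficiency = kcat / Km
= 392 / 33
= 11.8788 uM^-1*s^-1

11.8788 uM^-1*s^-1


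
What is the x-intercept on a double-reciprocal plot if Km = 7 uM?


x-intercept = -1/Km
= -1/7
= -0.1429 1/uM

-0.1429 1/uM


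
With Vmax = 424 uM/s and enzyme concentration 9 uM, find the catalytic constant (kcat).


kcat = Vmax / [E]t
kcat = 424 / 9
kcat = 47.1111 s^-1

47.1111 s^-1


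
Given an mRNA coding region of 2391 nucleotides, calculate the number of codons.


codons = nucleotides / 3
codons = 2391 / 3 = 797

797


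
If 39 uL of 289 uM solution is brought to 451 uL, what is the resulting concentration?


C2 = C1 * V1 / V2
C2 = 289 * 39 / 451
C2 = 24.9911 uM

24.9911 uM


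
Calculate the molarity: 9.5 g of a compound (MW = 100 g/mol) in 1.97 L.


C = (mass / MW) / volume
C = (9.5 / 100) / 1.97
C = 0.0482 M

0.0482 M


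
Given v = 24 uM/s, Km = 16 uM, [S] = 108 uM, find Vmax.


Vmax = v * (Km + [S]) / [S]
Vmax = 24 * (16 + 108) / 108
Vmax = 27.5556 uM/s

27.5556 uM/s


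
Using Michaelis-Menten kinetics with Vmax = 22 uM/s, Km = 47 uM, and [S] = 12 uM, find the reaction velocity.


v = Vmax * [S] / (Km + [S])
v = 22 * 12 / (47 + 12)
v = 4.4746 uM/s

4.4746 uM/s


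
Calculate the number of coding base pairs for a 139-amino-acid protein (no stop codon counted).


Each amino acid = 1 codon = 3 bp
bp = 139 * 3 = 417 bp

417 bp


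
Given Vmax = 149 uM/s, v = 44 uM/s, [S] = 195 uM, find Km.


Km = [S] * (Vmax - v) / v
Km = 195 * (149 - 44) / 44
Km = 465.3409 uM

465.3409 uM


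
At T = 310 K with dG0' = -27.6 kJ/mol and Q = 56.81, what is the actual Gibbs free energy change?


dG = dG0' + RT * ln(Q) / 1000
dG = -27.6 + 8.314 * 310 * ln(56.81) / 1000
dG = -17.1883 kJ/mol

-17.1883 kJ/mol


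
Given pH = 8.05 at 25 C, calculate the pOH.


pOH = 14 - pH
pOH = 14 - 8.05
pOH = 5.95

5.95


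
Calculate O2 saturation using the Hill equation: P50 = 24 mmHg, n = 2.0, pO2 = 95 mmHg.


Y = pO2^n / (P50^n + pO2^n)
Y = 95^2.0 / (24^2.0 + 95^2.0)
Y = 94.0%

94.0%


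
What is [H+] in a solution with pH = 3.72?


[H+] = 10^(-pH)
[H+] = 10^(-3.72)
[H+] = 1.905e-04 M

1.905e-04 M


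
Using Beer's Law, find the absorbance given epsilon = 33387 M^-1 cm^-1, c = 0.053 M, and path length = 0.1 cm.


A = epsilon * c * l
A = 33387 * 0.053 * 0.1
A = 176.9511

176.9511


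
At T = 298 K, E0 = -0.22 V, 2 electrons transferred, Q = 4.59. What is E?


E = E0 - (RT/nF) * ln(Q)
E = -0.22 - (8.314 * 298 / (2 * 96485)) * ln(4.59)
E = -0.2396 V

-0.2396 V


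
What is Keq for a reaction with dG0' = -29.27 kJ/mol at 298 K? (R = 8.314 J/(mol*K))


Keq = exp(-dG0 * 1000 / (R * T))
Keq = exp(-(-29.27) * 1000 / (8.314 * 298))
Keq = 135129.0637

135129.0637


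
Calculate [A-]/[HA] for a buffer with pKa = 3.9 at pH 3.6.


[A-]/[HA] = 10^(pH - pKa)
= 10^(3.6 - 3.9)
= 0.5012

0.5012


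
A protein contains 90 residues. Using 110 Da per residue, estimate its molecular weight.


MW = n_residues * 110 Da
MW = 90 * 110
MW = 9900 Da

9900 Da


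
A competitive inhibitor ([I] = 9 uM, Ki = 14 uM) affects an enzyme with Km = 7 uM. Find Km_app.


Km_app = Km * (1 + [I]/Ki)
Km_app = 7 * (1 + 9/14)
Km_app = 11.5 uM

11.5 uM


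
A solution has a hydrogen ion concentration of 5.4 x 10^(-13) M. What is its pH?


pH = -log10([H+])
pH = -log10(5.4 x 10^(-13))
pH = 12.2676

12.2676


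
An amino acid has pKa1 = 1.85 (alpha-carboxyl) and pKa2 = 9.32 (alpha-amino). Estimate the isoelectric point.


pI = (pKa1 + pKa2) / 2
pI = (1.85 + 9.32) / 2
pI = 5.585

5.585


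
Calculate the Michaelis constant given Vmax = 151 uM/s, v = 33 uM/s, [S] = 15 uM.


Km = [S] * (Vmax - v) / v
Km = 15 * (151 - 33) / 33
Km = 53.6364 uM

53.6364 uM


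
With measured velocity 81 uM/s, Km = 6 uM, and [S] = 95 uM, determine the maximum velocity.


Vmax = v * (Km + [S]) / [S]
Vmax = 81 * (6 + 95) / 95
Vmax = 86.1158 uM/s

86.1158 uM/s


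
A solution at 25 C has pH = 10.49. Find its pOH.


pOH = 14 - pH
pOH = 14 - 10.49
pOH = 3.51

3.51


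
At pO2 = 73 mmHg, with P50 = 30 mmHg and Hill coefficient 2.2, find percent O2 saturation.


Y = pO2^n / (P50^n + pO2^n)
Y = 73^2.2 / (30^2.2 + 73^2.2)
Y = 87.61%

87.61%


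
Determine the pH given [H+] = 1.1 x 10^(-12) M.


pH = -log10([H+])
pH = -log10(1.1 x 10^(-12))
pH = 11.9586

11.9586


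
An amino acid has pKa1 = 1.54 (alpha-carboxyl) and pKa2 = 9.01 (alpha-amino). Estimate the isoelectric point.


pI = (pKa1 + pKa2) / 2
pI = (1.54 + 9.01) / 2
pI = 5.275

5.275


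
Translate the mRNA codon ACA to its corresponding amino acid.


Standard genetic code lookup.
Codon ACA -> Thr

Thr


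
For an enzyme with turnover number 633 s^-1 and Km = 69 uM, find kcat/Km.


Catalytic efficiency = kcat / Km
= 633 / 69
= 9.1739 uM^-1*s^-1

9.1739 uM^-1*s^-1


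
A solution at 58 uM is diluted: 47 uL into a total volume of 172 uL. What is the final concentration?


C2 = C1 * V1 / V2
C2 = 58 * 47 / 172
C2 = 15.8488 uM

15.8488 uM


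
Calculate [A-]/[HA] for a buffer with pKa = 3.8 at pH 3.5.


[A-]/[HA] = 10^(pH - pKa)
= 10^(3.5 - 3.8)
= 0.5012

0.5012


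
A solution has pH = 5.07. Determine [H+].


[H+] = 10^(-pH)
[H+] = 10^(-5.07)
[H+] = 8.511e-06 M

8.511e-06 M


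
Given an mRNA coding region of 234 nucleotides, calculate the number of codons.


codons = nucleotides / 3
codons = 234 / 3 = 78

78


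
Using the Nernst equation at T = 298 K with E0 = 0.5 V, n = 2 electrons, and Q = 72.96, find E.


E = E0 - (RT/nF) * ln(Q)
E = 0.5 - (8.314 * 298 / (2 * 96485)) * ln(72.96)
E = 0.4449 V

0.4449 V


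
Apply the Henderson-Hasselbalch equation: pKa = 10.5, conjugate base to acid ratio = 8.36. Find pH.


pH = pKa + log10([A-]/[HA])
pH = 10.5 + log10(8.36)
pH = 11.4222

11.4222


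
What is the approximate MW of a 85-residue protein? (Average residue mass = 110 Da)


MW = n_residues * 110 Da
MW = 85 * 110
MW = 9350 Da

9350 Da


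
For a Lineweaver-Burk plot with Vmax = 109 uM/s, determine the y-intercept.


y-intercept = 1/Vmax
= 1/109
= 0.0092 s/uM

0.0092 s/uM


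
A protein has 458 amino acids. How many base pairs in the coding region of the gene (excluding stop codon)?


Each amino acid = 1 codon = 3 bp
bp = 458 * 3 = 1374 bp

1374 bp


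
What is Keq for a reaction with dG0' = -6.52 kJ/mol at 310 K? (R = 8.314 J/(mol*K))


Keq = exp(-dG0 * 1000 / (R * T))
Keq = exp(-(-6.52) * 1000 / (8.314 * 310))
Keq = 12.5502

12.5502


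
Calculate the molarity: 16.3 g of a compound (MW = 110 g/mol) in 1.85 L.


C = (mass / MW) / volume
C = (16.3 / 110) / 1.85
C = 0.0801 M

0.0801 M


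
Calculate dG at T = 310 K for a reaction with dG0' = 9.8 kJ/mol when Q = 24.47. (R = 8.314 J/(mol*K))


dG = dG0' + RT * ln(Q) / 1000
dG = 9.8 + 8.314 * 310 * ln(24.47) / 1000
dG = 18.0409 kJ/mol

18.0409 kJ/mol


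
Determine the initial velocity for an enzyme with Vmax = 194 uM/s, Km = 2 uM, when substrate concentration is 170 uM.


v = Vmax * [S] / (Km + [S])
v = 194 * 170 / (2 + 170)
v = 191.7442 uM/s

191.7442 uM/s


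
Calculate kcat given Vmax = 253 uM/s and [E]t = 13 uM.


kcat = Vmax / [E]t
kcat = 253 / 13
kcat = 19.4615 s^-1

19.4615 s^-1


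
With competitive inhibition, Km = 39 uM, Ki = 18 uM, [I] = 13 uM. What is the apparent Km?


Km_app = Km * (1 + [I]/Ki)
Km_app = 39 * (1 + 13/18)
Km_app = 67.1667 uM

67.1667 uM


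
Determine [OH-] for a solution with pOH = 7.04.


[OH-] = 10^(-pOH)
[OH-] = 10^(-7.04)
[OH-] = 9.120e-08 M

9.120e-08 M


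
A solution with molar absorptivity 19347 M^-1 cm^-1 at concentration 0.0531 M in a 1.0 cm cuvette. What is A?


A = epsilon * c * l
A = 19347 * 0.0531 * 1.0
A = 1027.3257

1027.3257


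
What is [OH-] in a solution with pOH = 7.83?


[OH-] = 10^(-pOH)
[OH-] = 10^(-7.83)
[OH-] = 1.479e-08 M

1.479e-08 M


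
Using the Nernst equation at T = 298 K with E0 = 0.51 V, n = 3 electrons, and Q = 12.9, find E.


E = E0 - (RT/nF) * ln(Q)
E = 0.51 - (8.314 * 298 / (3 * 96485)) * ln(12.9)
E = 0.4881 V

0.4881 V


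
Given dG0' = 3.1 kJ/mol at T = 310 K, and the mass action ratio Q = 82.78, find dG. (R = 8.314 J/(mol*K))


dG = dG0' + RT * ln(Q) / 1000
dG = 3.1 + 8.314 * 310 * ln(82.78) / 1000
dG = 14.482 kJ/mol

14.482 kJ/mol


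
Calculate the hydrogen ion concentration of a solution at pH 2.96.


[H+] = 10^(-pH)
[H+] = 10^(-2.96)
[H+] = 0.0011 M

0.0011 M


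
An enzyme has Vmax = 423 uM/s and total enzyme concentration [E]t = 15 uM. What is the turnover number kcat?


kcat = Vmax / [E]t
kcat = 423 / 15
kcat = 28.2 s^-1

28.2 s^-1


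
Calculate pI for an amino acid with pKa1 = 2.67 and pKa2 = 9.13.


pI = (pKa1 + pKa2) / 2
pI = (2.67 + 9.13) / 2
pI = 5.9

5.9


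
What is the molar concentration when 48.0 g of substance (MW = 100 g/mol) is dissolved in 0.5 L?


C = (mass / MW) / volume
C = (48.0 / 100) / 0.5
C = 0.96 M

0.96 M


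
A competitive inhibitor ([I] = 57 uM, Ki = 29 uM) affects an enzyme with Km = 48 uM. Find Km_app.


Km_app = Km * (1 + [I]/Ki)
Km_app = 48 * (1 + 57/29)
Km_app = 142.3448 uM

142.3448 uM


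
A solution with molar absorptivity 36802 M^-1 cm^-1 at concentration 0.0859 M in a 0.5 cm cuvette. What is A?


A = epsilon * c * l
A = 36802 * 0.0859 * 0.5
A = 1580.6459

1580.6459


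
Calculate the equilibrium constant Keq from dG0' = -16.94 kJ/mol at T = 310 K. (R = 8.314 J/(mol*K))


Keq = exp(-dG0 * 1000 / (R * T))
Keq = exp(-(-16.94) * 1000 / (8.314 * 310))
Keq = 715.2756

715.2756


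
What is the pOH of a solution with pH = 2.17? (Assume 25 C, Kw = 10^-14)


pOH = 14 - pH
pOH = 14 - 2.17
pOH = 11.83

11.83


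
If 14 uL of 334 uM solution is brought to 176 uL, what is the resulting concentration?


C2 = C1 * V1 / V2
C2 = 334 * 14 / 176
C2 = 26.5682 uM

26.5682 uM


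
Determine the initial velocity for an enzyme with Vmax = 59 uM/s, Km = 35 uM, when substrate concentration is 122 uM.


v = Vmax * [S] / (Km + [S])
v = 59 * 122 / (35 + 122)
v = 45.8471 uM/s

45.8471 uM/s


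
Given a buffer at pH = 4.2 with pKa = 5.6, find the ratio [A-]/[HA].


[A-]/[HA] = 10^(pH - pKa)
= 10^(4.2 - 5.6)
= 0.0398

0.0398


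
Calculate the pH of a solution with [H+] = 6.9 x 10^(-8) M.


pH = -log10([H+])
pH = -log10(6.9 x 10^(-8))
pH = 7.1612

7.1612


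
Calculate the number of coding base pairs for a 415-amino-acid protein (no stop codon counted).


Each amino acid = 1 codon = 3 bp
bp = 415 * 3 = 1245 bp

1245 bp


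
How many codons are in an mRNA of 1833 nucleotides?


codons = nucleotides / 3
codons = 1833 / 3 = 611

611


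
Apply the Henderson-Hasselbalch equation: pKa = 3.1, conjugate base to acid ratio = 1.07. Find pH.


pH = pKa + log10([A-]/[HA])
pH = 3.1 + log10(1.07)
pH = 3.1294

3.1294


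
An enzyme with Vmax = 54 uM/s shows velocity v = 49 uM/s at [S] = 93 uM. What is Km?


Km = [S] * (Vmax - v) / v
Km = 93 * (54 - 49) / 49
Km = 9.4898 uM

9.4898 uM


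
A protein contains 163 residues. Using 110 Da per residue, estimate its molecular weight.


MW = n_residues * 110 Da
MW = 163 * 110
MW = 17930 Da

17930 Da


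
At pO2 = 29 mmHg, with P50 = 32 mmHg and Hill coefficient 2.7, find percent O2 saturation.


Y = pO2^n / (P50^n + pO2^n)
Y = 29^2.7 / (32^2.7 + 29^2.7)
Y = 43.39%

43.39%


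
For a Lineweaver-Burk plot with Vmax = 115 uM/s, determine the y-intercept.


y-intercept = 1/Vmax
= 1/115
= 0.0087 s/uM

0.0087 s/uM


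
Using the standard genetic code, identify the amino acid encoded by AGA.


Standard genetic code lookup.
Codon AGA -> Arg

Arg


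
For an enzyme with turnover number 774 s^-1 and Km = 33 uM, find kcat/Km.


Catalytic efficiency = kcat / Km
= 774 / 33
= 23.4545 uM^-1*s^-1

23.4545 uM^-1*s^-1


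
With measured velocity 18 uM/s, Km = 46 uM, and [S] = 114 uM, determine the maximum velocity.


Vmax = v * (Km + [S]) / [S]
Vmax = 18 * (46 + 114) / 114
Vmax = 25.2632 uM/s

25.2632 uM/s


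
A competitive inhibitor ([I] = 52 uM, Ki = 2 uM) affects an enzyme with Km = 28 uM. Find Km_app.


Km_app = Km * (1 + [I]/Ki)
Km_app = 28 * (1 + 52/2)
Km_app = 756.0 uM

756.0 uM


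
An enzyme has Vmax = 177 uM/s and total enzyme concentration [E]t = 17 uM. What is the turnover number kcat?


kcat = Vmax / [E]t
kcat = 177 / 17
kcat = 10.4118 s^-1

10.4118 s^-1


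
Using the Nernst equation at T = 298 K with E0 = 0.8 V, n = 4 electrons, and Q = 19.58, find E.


E = E0 - (RT/nF) * ln(Q)
E = 0.8 - (8.314 * 298 / (4 * 96485)) * ln(19.58)
E = 0.7809 V

0.7809 V


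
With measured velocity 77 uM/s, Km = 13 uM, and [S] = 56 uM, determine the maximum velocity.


Vmax = v * (Km + [S]) / [S]
Vmax = 77 * (13 + 56) / 56
Vmax = 94.875 uM/s

94.875 uM/s


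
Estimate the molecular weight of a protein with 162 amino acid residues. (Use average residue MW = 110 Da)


MW = n_residues * 110 Da
MW = 162 * 110
MW = 17820 Da

17820 Da


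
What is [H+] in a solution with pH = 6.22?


[H+] = 10^(-pH)
[H+] = 10^(-6.22)
[H+] = 6.026e-07 M

6.026e-07 M


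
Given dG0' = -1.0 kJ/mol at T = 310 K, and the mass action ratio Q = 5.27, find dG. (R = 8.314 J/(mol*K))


dG = dG0' + RT * ln(Q) / 1000
dG = -1.0 + 8.314 * 310 * ln(5.27) / 1000
dG = 3.2836 kJ/mol

3.2836 kJ/mol


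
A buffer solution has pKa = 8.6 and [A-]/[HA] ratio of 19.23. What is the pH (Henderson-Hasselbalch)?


pH = pKa + log10([A-]/[HA])
pH = 8.6 + log10(19.23)
pH = 9.884

9.884


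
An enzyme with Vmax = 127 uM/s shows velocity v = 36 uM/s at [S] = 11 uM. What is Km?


Km = [S] * (Vmax - v) / v
Km = 11 * (127 - 36) / 36
Km = 27.8056 uM

27.8056 uM


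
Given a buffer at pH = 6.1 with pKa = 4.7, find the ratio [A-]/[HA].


[A-]/[HA] = 10^(pH - pKa)
= 10^(6.1 - 4.7)
= 25.1189

25.1189


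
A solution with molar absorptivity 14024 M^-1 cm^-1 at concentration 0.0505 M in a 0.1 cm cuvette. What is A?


A = epsilon * c * l
A = 14024 * 0.0505 * 0.1
A = 70.8212

70.8212


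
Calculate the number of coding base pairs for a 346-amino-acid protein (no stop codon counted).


Each amino acid = 1 codon = 3 bp
bp = 346 * 3 = 1038 bp

1038 bp


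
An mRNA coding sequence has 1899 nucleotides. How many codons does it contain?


codons = nucleotides / 3
codons = 1899 / 3 = 633

633


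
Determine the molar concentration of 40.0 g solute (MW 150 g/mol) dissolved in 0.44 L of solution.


C = (mass / MW) / volume
C = (40.0 / 150) / 0.44
C = 0.6061 M

0.6061 M


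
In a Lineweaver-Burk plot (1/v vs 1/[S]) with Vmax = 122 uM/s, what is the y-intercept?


y-intercept = 1/Vmax
= 1/122
= 0.0082 s/uM

0.0082 s/uM


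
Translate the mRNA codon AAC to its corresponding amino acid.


Standard genetic code lookup.
Codon AAC -> Asn

Asn


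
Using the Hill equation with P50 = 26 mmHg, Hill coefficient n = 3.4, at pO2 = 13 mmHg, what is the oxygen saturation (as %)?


Y = pO2^n / (P50^n + pO2^n)
Y = 13^3.4 / (26^3.4 + 13^3.4)
Y = 8.65%

8.65%


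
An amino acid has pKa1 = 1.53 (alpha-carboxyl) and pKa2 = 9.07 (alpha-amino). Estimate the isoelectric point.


pI = (pKa1 + pKa2) / 2
pI = (1.53 + 9.07) / 2
pI = 5.3

5.3


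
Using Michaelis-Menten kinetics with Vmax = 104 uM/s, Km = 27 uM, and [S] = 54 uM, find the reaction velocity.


v = Vmax * [S] / (Km + [S])
v = 104 * 54 / (27 + 54)
v = 69.3333 uM/s

69.3333 uM/s


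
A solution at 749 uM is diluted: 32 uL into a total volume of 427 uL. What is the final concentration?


C2 = C1 * V1 / V2
C2 = 749 * 32 / 427
C2 = 56.1311 uM

56.1311 uM


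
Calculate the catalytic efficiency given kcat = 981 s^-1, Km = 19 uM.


Catalytic efficiency = kcat / Km
= 981 / 19
= 51.6316 uM^-1*s^-1

51.6316 uM^-1*s^-1


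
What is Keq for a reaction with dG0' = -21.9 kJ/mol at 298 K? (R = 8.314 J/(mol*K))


Keq = exp(-dG0 * 1000 / (R * T))
Keq = exp(-(-21.9) * 1000 / (8.314 * 298))
Keq = 6900.1548

6900.1548


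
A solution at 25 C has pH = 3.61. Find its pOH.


pOH = 14 - pH
pOH = 14 - 3.61
pOH = 10.39

10.39


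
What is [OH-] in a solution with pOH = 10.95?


[OH-] = 10^(-pOH)
[OH-] = 10^(-10.95)
[OH-] = 1.122e-11 M

1.122e-11 M


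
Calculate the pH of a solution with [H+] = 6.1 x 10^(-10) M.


pH = -log10([H+])
pH = -log10(6.1 x 10^(-10))
pH = 9.2147

9.2147


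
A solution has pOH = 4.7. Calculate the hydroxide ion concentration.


[OH-] = 10^(-pOH)
[OH-] = 10^(-4.7)
[OH-] = 1.995e-05 M

1.995e-05 M


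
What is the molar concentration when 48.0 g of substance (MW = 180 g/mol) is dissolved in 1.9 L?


C = (mass / MW) / volume
C = (48.0 / 180) / 1.9
C = 0.1404 M

0.1404 M


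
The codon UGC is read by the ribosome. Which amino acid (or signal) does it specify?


Standard genetic code lookup.
Codon UGC -> Cys

Cys


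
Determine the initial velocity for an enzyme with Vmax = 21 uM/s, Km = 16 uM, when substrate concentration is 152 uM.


v = Vmax * [S] / (Km + [S])
v = 21 * 152 / (16 + 152)
v = 19.0 uM/s

19.0 uM/s


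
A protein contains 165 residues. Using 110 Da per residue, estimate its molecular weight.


MW = n_residues * 110 Da
MW = 165 * 110
MW = 18150 Da

18150 Da


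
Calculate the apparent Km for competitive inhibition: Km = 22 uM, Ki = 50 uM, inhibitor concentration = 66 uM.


Km_app = Km * (1 + [I]/Ki)
Km_app = 22 * (1 + 66/50)
Km_app = 51.04 uM

51.04 uM


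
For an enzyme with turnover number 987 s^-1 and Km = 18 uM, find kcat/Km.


Catalytic efficiency = kcat / Km
= 987 / 18
= 54.8333 uM^-1*s^-1

54.8333 uM^-1*s^-1


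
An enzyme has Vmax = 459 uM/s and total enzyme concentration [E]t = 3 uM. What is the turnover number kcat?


kcat = Vmax / [E]t
kcat = 459 / 3
kcat = 153.0 s^-1

153.0 s^-1


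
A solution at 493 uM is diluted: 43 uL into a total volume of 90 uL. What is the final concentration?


C2 = C1 * V1 / V2
C2 = 493 * 43 / 90
C2 = 235.5444 uM

235.5444 uM


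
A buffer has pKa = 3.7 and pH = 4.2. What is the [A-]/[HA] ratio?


[A-]/[HA] = 10^(pH - pKa)
= 10^(4.2 - 3.7)
= 3.1623

3.1623


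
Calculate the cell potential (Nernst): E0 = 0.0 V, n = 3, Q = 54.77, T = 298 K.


E = E0 - (RT/nF) * ln(Q)
E = 0.0 - (8.314 * 298 / (3 * 96485)) * ln(54.77)
E = -0.0343 V

-0.0343 V


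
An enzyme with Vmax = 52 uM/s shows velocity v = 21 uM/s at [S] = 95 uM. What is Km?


Km = [S] * (Vmax - v) / v
Km = 95 * (52 - 21) / 21
Km = 140.2381 uM

140.2381 uM


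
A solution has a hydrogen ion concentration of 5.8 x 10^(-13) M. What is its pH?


pH = -log10([H+])
pH = -log10(5.8 x 10^(-13))
pH = 12.2366

12.2366


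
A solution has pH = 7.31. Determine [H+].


[H+] = 10^(-pH)
[H+] = 10^(-7.31)
[H+] = 4.898e-08 M

4.898e-08 M


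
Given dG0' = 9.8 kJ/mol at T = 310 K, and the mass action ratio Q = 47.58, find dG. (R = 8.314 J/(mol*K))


dG = dG0' + RT * ln(Q) / 1000
dG = 9.8 + 8.314 * 310 * ln(47.58) / 1000
dG = 19.7548 kJ/mol

19.7548 kJ/mol


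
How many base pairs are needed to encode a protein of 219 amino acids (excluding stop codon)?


Each amino acid = 1 codon = 3 bp
bp = 219 * 3 = 657 bp

657 bp


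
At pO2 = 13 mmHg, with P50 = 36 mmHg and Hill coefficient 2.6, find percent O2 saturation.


Y = pO2^n / (P50^n + pO2^n)
Y = 13^2.6 / (36^2.6 + 13^2.6)
Y = 6.61%

6.61%


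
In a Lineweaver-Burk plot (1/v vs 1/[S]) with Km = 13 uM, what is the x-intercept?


x-intercept = -1/Km
= -1/13
= -0.0769 1/uM

-0.0769 1/uM


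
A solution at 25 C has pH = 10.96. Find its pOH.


pOH = 14 - pH
pOH = 14 - 10.96
pOH = 3.04

3.04


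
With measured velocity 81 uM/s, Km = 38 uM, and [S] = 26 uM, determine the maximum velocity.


Vmax = v * (Km + [S]) / [S]
Vmax = 81 * (38 + 26) / 26
Vmax = 199.3846 uM/s

199.3846 uM/s


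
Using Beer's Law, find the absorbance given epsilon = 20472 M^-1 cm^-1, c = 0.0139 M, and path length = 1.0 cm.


A = epsilon * c * l
A = 20472 * 0.0139 * 1.0
A = 284.5608

284.5608


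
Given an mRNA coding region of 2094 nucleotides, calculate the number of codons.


codons = nucleotides / 3
codons = 2094 / 3 = 698

698


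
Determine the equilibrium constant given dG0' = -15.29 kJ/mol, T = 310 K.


Keq = exp(-dG0 * 1000 / (R * T))
Keq = exp(-(-15.29) * 1000 / (8.314 * 310))
Keq = 377.0859

377.0859


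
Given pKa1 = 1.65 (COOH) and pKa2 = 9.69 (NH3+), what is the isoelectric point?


pI = (pKa1 + pKa2) / 2
pI = (1.65 + 9.69) / 2
pI = 5.67

5.67


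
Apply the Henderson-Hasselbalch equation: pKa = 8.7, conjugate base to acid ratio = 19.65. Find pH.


pH = pKa + log10([A-]/[HA])
pH = 8.7 + log10(19.65)
pH = 9.9934

9.9934


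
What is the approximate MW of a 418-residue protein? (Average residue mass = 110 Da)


MW = n_residues * 110 Da
MW = 418 * 110
MW = 45980 Da

45980 Da


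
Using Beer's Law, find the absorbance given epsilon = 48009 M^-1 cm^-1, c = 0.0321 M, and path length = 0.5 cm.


A = epsilon * c * l
A = 48009 * 0.0321 * 0.5
A = 770.5444

770.5444


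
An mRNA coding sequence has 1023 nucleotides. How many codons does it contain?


codons = nucleotides / 3
codons = 1023 / 3 = 341

341


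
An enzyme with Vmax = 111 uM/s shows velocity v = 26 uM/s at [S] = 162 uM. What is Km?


Km = [S] * (Vmax - v) / v
Km = 162 * (111 - 26) / 26
Km = 529.6154 uM

529.6154 uM


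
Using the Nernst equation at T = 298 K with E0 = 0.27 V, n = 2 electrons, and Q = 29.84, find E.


E = E0 - (RT/nF) * ln(Q)
E = 0.27 - (8.314 * 298 / (2 * 96485)) * ln(29.84)
E = 0.2264 V

0.2264 V


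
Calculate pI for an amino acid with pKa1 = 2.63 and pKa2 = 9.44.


pI = (pKa1 + pKa2) / 2
pI = (2.63 + 9.44) / 2
pI = 6.035

6.035


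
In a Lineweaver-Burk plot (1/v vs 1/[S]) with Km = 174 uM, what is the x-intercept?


x-intercept = -1/Km
= -1/174
= -0.0057 1/uM

-0.0057 1/uM


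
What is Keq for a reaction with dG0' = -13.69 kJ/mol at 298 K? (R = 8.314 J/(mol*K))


Keq = exp(-dG0 * 1000 / (R * T))
Keq = exp(-(-13.69) * 1000 / (8.314 * 298))
Keq = 251.0296

251.0296


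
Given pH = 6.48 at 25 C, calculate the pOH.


pOH = 14 - pH
pOH = 14 - 6.48
pOH = 7.52

7.52


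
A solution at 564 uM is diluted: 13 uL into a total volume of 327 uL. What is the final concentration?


C2 = C1 * V1 / V2
C2 = 564 * 13 / 327
C2 = 22.422 uM

22.422 uM


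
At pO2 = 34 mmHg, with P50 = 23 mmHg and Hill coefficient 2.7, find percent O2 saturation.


Y = pO2^n / (P50^n + pO2^n)
Y = 34^2.7 / (23^2.7 + 34^2.7)
Y = 74.18%

74.18%


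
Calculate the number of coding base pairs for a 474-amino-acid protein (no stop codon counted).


Each amino acid = 1 codon = 3 bp
bp = 474 * 3 = 1422 bp

1422 bp


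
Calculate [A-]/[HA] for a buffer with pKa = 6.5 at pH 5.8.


[A-]/[HA] = 10^(pH - pKa)
= 10^(5.8 - 6.5)
= 0.1995

0.1995


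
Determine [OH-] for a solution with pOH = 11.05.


[OH-] = 10^(-pOH)
[OH-] = 10^(-11.05)
[OH-] = 8.913e-12 M

8.913e-12 M


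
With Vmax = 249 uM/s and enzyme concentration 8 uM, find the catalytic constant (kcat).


kcat = Vmax / [E]t
kcat = 249 / 8
kcat = 31.125 s^-1

31.125 s^-1


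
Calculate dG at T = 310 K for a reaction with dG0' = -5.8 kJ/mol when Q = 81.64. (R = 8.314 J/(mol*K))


dG = dG0' + RT * ln(Q) / 1000
dG = -5.8 + 8.314 * 310 * ln(81.64) / 1000
dG = 5.5463 kJ/mol

5.5463 kJ/mol


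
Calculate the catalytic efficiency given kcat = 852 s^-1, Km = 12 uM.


Catalytic efficiency = kcat / Km
= 852 / 12
= 71.0 uM^-1*s^-1

71.0 uM^-1*s^-1


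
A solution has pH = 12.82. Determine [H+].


[H+] = 10^(-pH)
[H+] = 10^(-12.82)
[H+] = 1.514e-13 M

1.514e-13 M


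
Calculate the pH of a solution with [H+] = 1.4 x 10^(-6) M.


pH = -log10([H+])
pH = -log10(1.4 x 10^(-6))
pH = 5.8539

5.8539


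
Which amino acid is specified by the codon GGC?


Standard genetic code lookup.
Codon GGC -> Gly

Gly


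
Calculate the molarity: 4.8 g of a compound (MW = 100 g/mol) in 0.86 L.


C = (mass / MW) / volume
C = (4.8 / 100) / 0.86
C = 0.0558 M

0.0558 M


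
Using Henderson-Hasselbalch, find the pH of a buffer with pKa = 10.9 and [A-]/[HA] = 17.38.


pH = pKa + log10([A-]/[HA])
pH = 10.9 + log10(17.38)
pH = 12.14

12.14


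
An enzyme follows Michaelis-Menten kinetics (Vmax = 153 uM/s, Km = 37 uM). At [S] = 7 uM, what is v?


v = Vmax * [S] / (Km + [S])
v = 153 * 7 / (37 + 7)
v = 24.3409 uM/s

24.3409 uM/s


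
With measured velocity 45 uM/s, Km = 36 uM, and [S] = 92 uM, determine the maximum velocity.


Vmax = v * (Km + [S]) / [S]
Vmax = 45 * (36 + 92) / 92
Vmax = 62.6087 uM/s

62.6087 uM/s


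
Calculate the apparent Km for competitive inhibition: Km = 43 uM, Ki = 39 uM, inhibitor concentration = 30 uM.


Km_app = Km * (1 + [I]/Ki)
Km_app = 43 * (1 + 30/39)
Km_app = 76.0769 uM

76.0769 uM


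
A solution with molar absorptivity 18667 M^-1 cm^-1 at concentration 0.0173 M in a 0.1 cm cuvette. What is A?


A = epsilon * c * l
A = 18667 * 0.0173 * 0.1
A = 32.2939

32.2939


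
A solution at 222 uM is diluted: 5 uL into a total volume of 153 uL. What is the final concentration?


C2 = C1 * V1 / V2
C2 = 222 * 5 / 153
C2 = 7.2549 uM

7.2549 uM


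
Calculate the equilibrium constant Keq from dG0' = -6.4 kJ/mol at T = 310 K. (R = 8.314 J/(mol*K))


Keq = exp(-dG0 * 1000 / (R * T))
Keq = exp(-(-6.4) * 1000 / (8.314 * 310))
Keq = 11.9793

11.9793


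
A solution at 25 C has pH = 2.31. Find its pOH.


pOH = 14 - pH
pOH = 14 - 2.31
pOH = 11.69

11.69


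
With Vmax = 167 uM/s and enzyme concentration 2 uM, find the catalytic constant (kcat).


kcat = Vmax / [E]t
kcat = 167 / 2
kcat = 83.5 s^-1

83.5 s^-1


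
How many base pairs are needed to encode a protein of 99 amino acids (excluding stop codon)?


Each amino acid = 1 codon = 3 bp
bp = 99 * 3 = 297 bp

297 bp


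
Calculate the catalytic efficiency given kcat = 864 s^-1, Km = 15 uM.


Catalytic efficiency = kcat / Km
= 864 / 15
= 57.6 uM^-1*s^-1

57.6 uM^-1*s^-1


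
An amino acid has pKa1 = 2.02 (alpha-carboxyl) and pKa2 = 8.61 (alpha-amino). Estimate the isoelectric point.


pI = (pKa1 + pKa2) / 2
pI = (2.02 + 8.61) / 2
pI = 5.315

5.315


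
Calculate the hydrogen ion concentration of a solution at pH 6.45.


[H+] = 10^(-pH)
[H+] = 10^(-6.45)
[H+] = 3.548e-07 M

3.548e-07 M


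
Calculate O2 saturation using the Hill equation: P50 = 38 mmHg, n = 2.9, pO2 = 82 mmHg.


Y = pO2^n / (P50^n + pO2^n)
Y = 82^2.9 / (38^2.9 + 82^2.9)
Y = 90.3%

90.3%


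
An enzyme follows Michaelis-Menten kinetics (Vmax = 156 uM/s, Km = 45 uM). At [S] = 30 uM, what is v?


v = Vmax * [S] / (Km + [S])
v = 156 * 30 / (45 + 30)
v = 62.4 uM/s

62.4 uM/s


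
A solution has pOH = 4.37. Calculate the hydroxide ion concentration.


[OH-] = 10^(-pOH)
[OH-] = 10^(-4.37)
[OH-] = 4.266e-05 M

4.266e-05 M


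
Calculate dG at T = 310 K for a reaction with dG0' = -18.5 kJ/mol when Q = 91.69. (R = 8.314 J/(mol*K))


dG = dG0' + RT * ln(Q) / 1000
dG = -18.5 + 8.314 * 310 * ln(91.69) / 1000
dG = -6.8545 kJ/mol

-6.8545 kJ/mol


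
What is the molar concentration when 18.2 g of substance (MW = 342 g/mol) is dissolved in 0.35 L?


C = (mass / MW) / volume
C = (18.2 / 342) / 0.35
C = 0.152 M

0.152 M


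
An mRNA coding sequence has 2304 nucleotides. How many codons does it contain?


codons = nucleotides / 3
codons = 2304 / 3 = 768

768


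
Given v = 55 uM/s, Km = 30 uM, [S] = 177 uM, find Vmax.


Vmax = v * (Km + [S]) / [S]
Vmax = 55 * (30 + 177) / 177
Vmax = 64.322 uM/s

64.322 uM/s


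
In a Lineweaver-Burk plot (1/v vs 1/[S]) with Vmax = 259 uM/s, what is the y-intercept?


y-intercept = 1/Vmax
= 1/259
= 0.0039 s/uM

0.0039 s/uM


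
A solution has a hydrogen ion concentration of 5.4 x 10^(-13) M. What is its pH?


pH = -log10([H+])
pH = -log10(5.4 x 10^(-13))
pH = 12.2676

12.2676


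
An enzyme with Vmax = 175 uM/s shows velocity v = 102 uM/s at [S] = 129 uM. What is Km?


Km = [S] * (Vmax - v) / v
Km = 129 * (175 - 102) / 102
Km = 92.3235 uM

92.3235 uM


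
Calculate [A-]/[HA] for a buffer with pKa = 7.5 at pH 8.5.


[A-]/[HA] = 10^(pH - pKa)
= 10^(8.5 - 7.5)
= 10.0

10.0


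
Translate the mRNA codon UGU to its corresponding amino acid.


Standard genetic code lookup.
Codon UGU -> Cys

Cys


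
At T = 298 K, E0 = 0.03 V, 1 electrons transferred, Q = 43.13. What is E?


E = E0 - (RT/nF) * ln(Q)
E = 0.03 - (8.314 * 298 / (1 * 96485)) * ln(43.13)
E = -0.0667 V

-0.0667 V


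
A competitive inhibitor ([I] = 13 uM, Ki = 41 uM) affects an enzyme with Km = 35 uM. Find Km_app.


Km_app = Km * (1 + [I]/Ki)
Km_app = 35 * (1 + 13/41)
Km_app = 46.0976 uM

46.0976 uM


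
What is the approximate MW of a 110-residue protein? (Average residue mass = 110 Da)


MW = n_residues * 110 Da
MW = 110 * 110
MW = 12100 Da

12100 Da


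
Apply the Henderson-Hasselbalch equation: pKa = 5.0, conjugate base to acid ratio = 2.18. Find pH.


pH = pKa + log10([A-]/[HA])
pH = 5.0 + log10(2.18)
pH = 5.3385

5.3385


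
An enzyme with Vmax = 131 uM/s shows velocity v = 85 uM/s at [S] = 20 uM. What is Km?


Km = [S] * (Vmax - v) / v
Km = 20 * (131 - 85) / 85
Km = 10.8235 uM

10.8235 uM


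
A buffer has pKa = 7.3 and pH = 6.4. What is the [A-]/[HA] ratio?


[A-]/[HA] = 10^(pH - pKa)
= 10^(6.4 - 7.3)
= 0.1259

0.1259


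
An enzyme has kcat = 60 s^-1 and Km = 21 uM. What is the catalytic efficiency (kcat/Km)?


Catalytic efficiency = kcat / Km
= 60 / 21
= 2.8571 uM^-1*s^-1

2.8571 uM^-1*s^-1


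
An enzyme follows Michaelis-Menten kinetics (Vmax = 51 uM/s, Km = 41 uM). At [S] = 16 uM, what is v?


v = Vmax * [S] / (Km + [S])
v = 51 * 16 / (41 + 16)
v = 14.3158 uM/s

14.3158 uM/s


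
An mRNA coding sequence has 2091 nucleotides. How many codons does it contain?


codons = nucleotides / 3
codons = 2091 / 3 = 697

697


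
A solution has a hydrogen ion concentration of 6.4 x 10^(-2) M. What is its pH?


pH = -log10([H+])
pH = -log10(6.4 x 10^(-2))
pH = 1.1938

1.1938


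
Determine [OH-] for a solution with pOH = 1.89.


[OH-] = 10^(-pOH)
[OH-] = 10^(-1.89)
[OH-] = 0.0129 M

0.0129 M


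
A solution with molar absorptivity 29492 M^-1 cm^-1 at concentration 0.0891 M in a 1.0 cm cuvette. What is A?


A = epsilon * c * l
A = 29492 * 0.0891 * 1.0
A = 2627.7372

2627.7372


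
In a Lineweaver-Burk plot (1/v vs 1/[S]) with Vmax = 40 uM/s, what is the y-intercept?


y-intercept = 1/Vmax
= 1/40
= 0.025 s/uM

0.025 s/uM


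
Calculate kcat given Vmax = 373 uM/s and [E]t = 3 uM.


kcat = Vmax / [E]t
kcat = 373 / 3
kcat = 124.3333 s^-1

124.3333 s^-1


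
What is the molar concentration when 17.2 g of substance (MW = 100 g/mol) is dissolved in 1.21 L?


C = (mass / MW) / volume
C = (17.2 / 100) / 1.21
C = 0.1421 M

0.1421 M


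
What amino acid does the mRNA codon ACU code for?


Standard genetic code lookup.
Codon ACU -> Thr

Thr


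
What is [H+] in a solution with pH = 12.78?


[H+] = 10^(-pH)
[H+] = 10^(-12.78)
[H+] = 1.660e-13 M

1.660e-13 M


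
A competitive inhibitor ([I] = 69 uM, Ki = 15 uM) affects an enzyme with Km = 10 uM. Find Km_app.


Km_app = Km * (1 + [I]/Ki)
Km_app = 10 * (1 + 69/15)
Km_app = 56.0 uM

56.0 uM


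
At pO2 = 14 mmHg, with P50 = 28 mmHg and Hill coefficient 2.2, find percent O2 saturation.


Y = pO2^n / (P50^n + pO2^n)
Y = 14^2.2 / (28^2.2 + 14^2.2)
Y = 17.87%

17.87%


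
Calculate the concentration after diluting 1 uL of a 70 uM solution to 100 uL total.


C2 = C1 * V1 / V2
C2 = 70 * 1 / 100
C2 = 0.7 uM

0.7 uM


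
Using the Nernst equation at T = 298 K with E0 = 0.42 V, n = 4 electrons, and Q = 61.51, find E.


E = E0 - (RT/nF) * ln(Q)
E = 0.42 - (8.314 * 298 / (4 * 96485)) * ln(61.51)
E = 0.3936 V

0.3936 V


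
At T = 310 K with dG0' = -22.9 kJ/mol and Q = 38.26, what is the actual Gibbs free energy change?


dG = dG0' + RT * ln(Q) / 1000
dG = -22.9 + 8.314 * 310 * ln(38.26) / 1000
dG = -13.5071 kJ/mol

-13.5071 kJ/mol


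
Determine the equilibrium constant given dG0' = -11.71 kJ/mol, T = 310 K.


Keq = exp(-dG0 * 1000 / (R * T))
Keq = exp(-(-11.71) * 1000 / (8.314 * 310))
Keq = 94.014

94.014


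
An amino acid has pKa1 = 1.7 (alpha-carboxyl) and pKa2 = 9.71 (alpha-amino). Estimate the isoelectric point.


pI = (pKa1 + pKa2) / 2
pI = (1.7 + 9.71) / 2
pI = 5.705

5.705


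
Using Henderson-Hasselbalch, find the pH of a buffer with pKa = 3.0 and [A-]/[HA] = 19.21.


pH = pKa + log10([A-]/[HA])
pH = 3.0 + log10(19.21)
pH = 4.2835

4.2835


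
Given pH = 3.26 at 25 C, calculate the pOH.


pOH = 14 - pH
pOH = 14 - 3.26
pOH = 10.74

10.74


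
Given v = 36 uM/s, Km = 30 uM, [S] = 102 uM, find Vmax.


Vmax = v * (Km + [S]) / [S]
Vmax = 36 * (30 + 102) / 102
Vmax = 46.5882 uM/s

46.5882 uM/s


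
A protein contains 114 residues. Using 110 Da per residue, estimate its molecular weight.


MW = n_residues * 110 Da
MW = 114 * 110
MW = 12540 Da

12540 Da


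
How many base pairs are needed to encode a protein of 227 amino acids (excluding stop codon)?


Each amino acid = 1 codon = 3 bp
bp = 227 * 3 = 681 bp

681 bp


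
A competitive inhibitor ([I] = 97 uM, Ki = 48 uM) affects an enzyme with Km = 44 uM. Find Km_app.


Km_app = Km * (1 + [I]/Ki)
Km_app = 44 * (1 + 97/48)
Km_app = 132.9167 uM

132.9167 uM


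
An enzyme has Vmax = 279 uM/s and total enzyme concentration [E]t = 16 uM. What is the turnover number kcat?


kcat = Vmax / [E]t
kcat = 279 / 16
kcat = 17.4375 s^-1

17.4375 s^-1


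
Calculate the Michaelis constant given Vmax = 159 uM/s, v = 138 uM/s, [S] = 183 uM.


Km = [S] * (Vmax - v) / v
Km = 183 * (159 - 138) / 138
Km = 27.8478 uM

27.8478 uM


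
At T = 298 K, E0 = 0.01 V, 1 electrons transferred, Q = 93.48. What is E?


E = E0 - (RT/nF) * ln(Q)
E = 0.01 - (8.314 * 298 / (1 * 96485)) * ln(93.48)
E = -0.1065 V

-0.1065 V


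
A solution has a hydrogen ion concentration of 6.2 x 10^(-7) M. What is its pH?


pH = -log10([H+])
pH = -log10(6.2 x 10^(-7))
pH = 6.2076

6.2076


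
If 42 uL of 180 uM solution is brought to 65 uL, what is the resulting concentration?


C2 = C1 * V1 / V2
C2 = 180 * 42 / 65
C2 = 116.3077 uM

116.3077 uM


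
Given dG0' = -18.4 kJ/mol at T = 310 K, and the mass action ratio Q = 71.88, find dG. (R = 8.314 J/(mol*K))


dG = dG0' + RT * ln(Q) / 1000
dG = -18.4 + 8.314 * 310 * ln(71.88) / 1000
dG = -7.3819 kJ/mol

-7.3819 kJ/mol


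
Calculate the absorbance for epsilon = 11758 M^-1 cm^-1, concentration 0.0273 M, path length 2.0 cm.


A = epsilon * c * l
A = 11758 * 0.0273 * 2.0
A = 641.9868

641.9868
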